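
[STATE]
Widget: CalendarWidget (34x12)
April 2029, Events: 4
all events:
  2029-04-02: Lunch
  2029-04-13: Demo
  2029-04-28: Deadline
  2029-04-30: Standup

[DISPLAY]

            April 2029            
Mo Tu We Th Fr Sa Su              
                   1              
 2*  3  4  5  6  7  8             
 9 10 11 12 13* 14 15             
16 17 18 19 20 21 22              
23 24 25 26 27 28* 29             
30*                               
                                  
                                  
                                  
                                  


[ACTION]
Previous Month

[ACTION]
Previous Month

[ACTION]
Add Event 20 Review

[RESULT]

          February 2029           
Mo Tu We Th Fr Sa Su              
          1  2  3  4              
 5  6  7  8  9 10 11              
12 13 14 15 16 17 18              
19 20* 21 22 23 24 25             
26 27 28                          
                                  
                                  
                                  
                                  
                                  


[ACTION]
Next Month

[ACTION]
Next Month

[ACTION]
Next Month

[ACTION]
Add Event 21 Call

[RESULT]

             May 2029             
Mo Tu We Th Fr Sa Su              
    1  2  3  4  5  6              
 7  8  9 10 11 12 13              
14 15 16 17 18 19 20              
21* 22 23 24 25 26 27             
28 29 30 31                       
                                  
                                  
                                  
                                  
                                  


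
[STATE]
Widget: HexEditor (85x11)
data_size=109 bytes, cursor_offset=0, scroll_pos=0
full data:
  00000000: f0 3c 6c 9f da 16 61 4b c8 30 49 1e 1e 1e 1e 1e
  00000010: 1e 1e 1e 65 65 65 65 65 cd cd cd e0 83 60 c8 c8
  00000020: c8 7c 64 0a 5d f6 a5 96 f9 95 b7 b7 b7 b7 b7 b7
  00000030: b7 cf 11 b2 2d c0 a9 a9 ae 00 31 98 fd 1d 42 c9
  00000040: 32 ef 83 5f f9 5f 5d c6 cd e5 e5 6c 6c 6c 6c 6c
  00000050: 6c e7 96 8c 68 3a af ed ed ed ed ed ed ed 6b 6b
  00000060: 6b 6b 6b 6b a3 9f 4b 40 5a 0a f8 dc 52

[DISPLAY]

00000000  F0 3c 6c 9f da 16 61 4b  c8 30 49 1e 1e 1e 1e 1e  |.<l...aK.0I.....|       
00000010  1e 1e 1e 65 65 65 65 65  cd cd cd e0 83 60 c8 c8  |...eeeee.....`..|       
00000020  c8 7c 64 0a 5d f6 a5 96  f9 95 b7 b7 b7 b7 b7 b7  |.|d.]...........|       
00000030  b7 cf 11 b2 2d c0 a9 a9  ae 00 31 98 fd 1d 42 c9  |....-.....1...B.|       
00000040  32 ef 83 5f f9 5f 5d c6  cd e5 e5 6c 6c 6c 6c 6c  |2.._._]....lllll|       
00000050  6c e7 96 8c 68 3a af ed  ed ed ed ed ed ed 6b 6b  |l...h:........kk|       
00000060  6b 6b 6b 6b a3 9f 4b 40  5a 0a f8 dc 52           |kkkk..K@Z...R   |       
                                                                                     
                                                                                     
                                                                                     
                                                                                     


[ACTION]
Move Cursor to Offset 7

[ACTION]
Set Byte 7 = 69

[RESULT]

00000000  f0 3c 6c 9f da 16 61 69  c8 30 49 1e 1e 1e 1e 1e  |.<l...ai.0I.....|       
00000010  1e 1e 1e 65 65 65 65 65  cd cd cd e0 83 60 c8 c8  |...eeeee.....`..|       
00000020  c8 7c 64 0a 5d f6 a5 96  f9 95 b7 b7 b7 b7 b7 b7  |.|d.]...........|       
00000030  b7 cf 11 b2 2d c0 a9 a9  ae 00 31 98 fd 1d 42 c9  |....-.....1...B.|       
00000040  32 ef 83 5f f9 5f 5d c6  cd e5 e5 6c 6c 6c 6c 6c  |2.._._]....lllll|       
00000050  6c e7 96 8c 68 3a af ed  ed ed ed ed ed ed 6b 6b  |l...h:........kk|       
00000060  6b 6b 6b 6b a3 9f 4b 40  5a 0a f8 dc 52           |kkkk..K@Z...R   |       
                                                                                     
                                                                                     
                                                                                     
                                                                                     


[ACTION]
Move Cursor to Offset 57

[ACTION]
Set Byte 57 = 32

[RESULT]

00000000  f0 3c 6c 9f da 16 61 69  c8 30 49 1e 1e 1e 1e 1e  |.<l...ai.0I.....|       
00000010  1e 1e 1e 65 65 65 65 65  cd cd cd e0 83 60 c8 c8  |...eeeee.....`..|       
00000020  c8 7c 64 0a 5d f6 a5 96  f9 95 b7 b7 b7 b7 b7 b7  |.|d.]...........|       
00000030  b7 cf 11 b2 2d c0 a9 a9  ae 32 31 98 fd 1d 42 c9  |....-....21...B.|       
00000040  32 ef 83 5f f9 5f 5d c6  cd e5 e5 6c 6c 6c 6c 6c  |2.._._]....lllll|       
00000050  6c e7 96 8c 68 3a af ed  ed ed ed ed ed ed 6b 6b  |l...h:........kk|       
00000060  6b 6b 6b 6b a3 9f 4b 40  5a 0a f8 dc 52           |kkkk..K@Z...R   |       
                                                                                     
                                                                                     
                                                                                     
                                                                                     


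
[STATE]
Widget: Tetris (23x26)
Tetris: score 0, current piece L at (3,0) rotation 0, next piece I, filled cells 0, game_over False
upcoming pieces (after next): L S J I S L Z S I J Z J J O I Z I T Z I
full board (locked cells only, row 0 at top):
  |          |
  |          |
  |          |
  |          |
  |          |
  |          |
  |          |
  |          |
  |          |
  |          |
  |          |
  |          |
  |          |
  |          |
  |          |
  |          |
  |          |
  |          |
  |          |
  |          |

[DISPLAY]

     ▒    │Next:       
   ▒▒▒    │████        
          │            
          │            
          │            
          │            
          │Score:      
          │0           
          │            
          │            
          │            
          │            
          │            
          │            
          │            
          │            
          │            
          │            
          │            
          │            
          │            
          │            
          │            
          │            
          │            
          │            


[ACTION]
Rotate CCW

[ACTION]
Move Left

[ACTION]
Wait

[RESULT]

          │Next:       
  ▒▒      │████        
   ▒      │            
   ▒      │            
          │            
          │            
          │Score:      
          │0           
          │            
          │            
          │            
          │            
          │            
          │            
          │            
          │            
          │            
          │            
          │            
          │            
          │            
          │            
          │            
          │            
          │            
          │            


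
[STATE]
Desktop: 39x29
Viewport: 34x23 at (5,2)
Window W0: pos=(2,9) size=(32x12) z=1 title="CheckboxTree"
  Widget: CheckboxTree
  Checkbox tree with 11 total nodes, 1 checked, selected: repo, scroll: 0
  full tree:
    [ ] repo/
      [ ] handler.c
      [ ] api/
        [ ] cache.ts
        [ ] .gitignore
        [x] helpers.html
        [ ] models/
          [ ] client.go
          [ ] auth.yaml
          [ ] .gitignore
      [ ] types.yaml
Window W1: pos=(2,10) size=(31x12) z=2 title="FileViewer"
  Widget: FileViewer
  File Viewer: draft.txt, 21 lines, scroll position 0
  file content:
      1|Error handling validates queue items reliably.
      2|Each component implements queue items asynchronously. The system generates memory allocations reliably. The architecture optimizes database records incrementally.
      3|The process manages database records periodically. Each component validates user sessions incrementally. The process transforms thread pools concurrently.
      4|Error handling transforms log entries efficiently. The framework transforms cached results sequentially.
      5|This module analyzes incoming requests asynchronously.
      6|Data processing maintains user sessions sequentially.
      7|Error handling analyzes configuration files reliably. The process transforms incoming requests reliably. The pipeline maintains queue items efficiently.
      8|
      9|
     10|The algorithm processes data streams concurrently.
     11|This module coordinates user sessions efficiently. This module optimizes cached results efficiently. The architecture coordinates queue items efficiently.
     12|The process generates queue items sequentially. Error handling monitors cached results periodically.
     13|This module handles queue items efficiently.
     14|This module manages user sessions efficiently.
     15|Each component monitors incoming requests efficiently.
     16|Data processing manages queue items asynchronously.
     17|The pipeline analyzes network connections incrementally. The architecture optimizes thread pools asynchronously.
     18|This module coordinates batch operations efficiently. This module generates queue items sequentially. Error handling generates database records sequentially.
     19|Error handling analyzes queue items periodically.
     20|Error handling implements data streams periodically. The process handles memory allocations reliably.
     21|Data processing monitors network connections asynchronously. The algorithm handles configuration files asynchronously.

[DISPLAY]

                                  
                                  
                                  
                                  
                                  
                                  
                                  
━━━━━━━━━━━━━━━━━━━━━━━━━━━━┓     
━━━━━━━━━━━━━━━━━━━━━━━━━━━┓┃     
ileViewer                  ┃┨     
───────────────────────────┨┃     
ror handling validates que▲┃┃     
ch component implements qu█┃┃     
e process manages database░┃┃     
ror handling transforms lo░┃┃     
is module analyzes incomin░┃┃     
ta processing maintains us░┃┃     
ror handling analyzes conf░┃┃     
                          ▼┃┛     
━━━━━━━━━━━━━━━━━━━━━━━━━━━┛      
                                  
                                  
                                  


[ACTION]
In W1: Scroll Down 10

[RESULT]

                                  
                                  
                                  
                                  
                                  
                                  
                                  
━━━━━━━━━━━━━━━━━━━━━━━━━━━━┓     
━━━━━━━━━━━━━━━━━━━━━━━━━━━┓┃     
ileViewer                  ┃┨     
───────────────────────────┨┃     
is module coordinates user▲┃┃     
e process generates queue ░┃┃     
is module handles queue it░┃┃     
is module manages user ses░┃┃     
ch component monitors inco░┃┃     
ta processing manages queu█┃┃     
e pipeline analyzes networ░┃┃     
is module coordinates batc▼┃┛     
━━━━━━━━━━━━━━━━━━━━━━━━━━━┛      
                                  
                                  
                                  


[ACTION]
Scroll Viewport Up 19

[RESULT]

                                  
                                  
                                  
                                  
                                  
                                  
                                  
                                  
                                  
━━━━━━━━━━━━━━━━━━━━━━━━━━━━┓     
━━━━━━━━━━━━━━━━━━━━━━━━━━━┓┃     
ileViewer                  ┃┨     
───────────────────────────┨┃     
is module coordinates user▲┃┃     
e process generates queue ░┃┃     
is module handles queue it░┃┃     
is module manages user ses░┃┃     
ch component monitors inco░┃┃     
ta processing manages queu█┃┃     
e pipeline analyzes networ░┃┃     
is module coordinates batc▼┃┛     
━━━━━━━━━━━━━━━━━━━━━━━━━━━┛      
                                  


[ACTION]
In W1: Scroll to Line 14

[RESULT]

                                  
                                  
                                  
                                  
                                  
                                  
                                  
                                  
                                  
━━━━━━━━━━━━━━━━━━━━━━━━━━━━┓     
━━━━━━━━━━━━━━━━━━━━━━━━━━━┓┃     
ileViewer                  ┃┨     
───────────────────────────┨┃     
is module manages user ses▲┃┃     
ch component monitors inco░┃┃     
ta processing manages queu░┃┃     
e pipeline analyzes networ░┃┃     
is module coordinates batc░┃┃     
ror handling analyzes queu░┃┃     
ror handling implements da█┃┃     
ta processing monitors net▼┃┛     
━━━━━━━━━━━━━━━━━━━━━━━━━━━┛      
                                  


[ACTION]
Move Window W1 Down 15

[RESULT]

                                  
                                  
                                  
                                  
                                  
                                  
                                  
                                  
                                  
━━━━━━━━━━━━━━━━━━━━━━━━━━━━┓     
heckboxTree                 ┃     
────────────────────────────┨     
-] repo/                    ┃     
 [ ] handler.c              ┃     
 [-] api/                   ┃     
   [ ] cache.ts             ┃     
   [ ] .gitignore           ┃     
━━━━━━━━━━━━━━━━━━━━━━━━━━━┓┃     
ileViewer                  ┃┃     
───────────────────────────┨┃     
is module manages user ses▲┃┛     
ch component monitors inco░┃      
ta processing manages queu░┃      


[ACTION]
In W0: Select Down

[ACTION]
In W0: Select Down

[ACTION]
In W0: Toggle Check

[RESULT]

                                  
                                  
                                  
                                  
                                  
                                  
                                  
                                  
                                  
━━━━━━━━━━━━━━━━━━━━━━━━━━━━┓     
heckboxTree                 ┃     
────────────────────────────┨     
-] repo/                    ┃     
 [ ] handler.c              ┃     
 [x] api/                   ┃     
   [x] cache.ts             ┃     
   [x] .gitignore           ┃     
━━━━━━━━━━━━━━━━━━━━━━━━━━━┓┃     
ileViewer                  ┃┃     
───────────────────────────┨┃     
is module manages user ses▲┃┛     
ch component monitors inco░┃      
ta processing manages queu░┃      


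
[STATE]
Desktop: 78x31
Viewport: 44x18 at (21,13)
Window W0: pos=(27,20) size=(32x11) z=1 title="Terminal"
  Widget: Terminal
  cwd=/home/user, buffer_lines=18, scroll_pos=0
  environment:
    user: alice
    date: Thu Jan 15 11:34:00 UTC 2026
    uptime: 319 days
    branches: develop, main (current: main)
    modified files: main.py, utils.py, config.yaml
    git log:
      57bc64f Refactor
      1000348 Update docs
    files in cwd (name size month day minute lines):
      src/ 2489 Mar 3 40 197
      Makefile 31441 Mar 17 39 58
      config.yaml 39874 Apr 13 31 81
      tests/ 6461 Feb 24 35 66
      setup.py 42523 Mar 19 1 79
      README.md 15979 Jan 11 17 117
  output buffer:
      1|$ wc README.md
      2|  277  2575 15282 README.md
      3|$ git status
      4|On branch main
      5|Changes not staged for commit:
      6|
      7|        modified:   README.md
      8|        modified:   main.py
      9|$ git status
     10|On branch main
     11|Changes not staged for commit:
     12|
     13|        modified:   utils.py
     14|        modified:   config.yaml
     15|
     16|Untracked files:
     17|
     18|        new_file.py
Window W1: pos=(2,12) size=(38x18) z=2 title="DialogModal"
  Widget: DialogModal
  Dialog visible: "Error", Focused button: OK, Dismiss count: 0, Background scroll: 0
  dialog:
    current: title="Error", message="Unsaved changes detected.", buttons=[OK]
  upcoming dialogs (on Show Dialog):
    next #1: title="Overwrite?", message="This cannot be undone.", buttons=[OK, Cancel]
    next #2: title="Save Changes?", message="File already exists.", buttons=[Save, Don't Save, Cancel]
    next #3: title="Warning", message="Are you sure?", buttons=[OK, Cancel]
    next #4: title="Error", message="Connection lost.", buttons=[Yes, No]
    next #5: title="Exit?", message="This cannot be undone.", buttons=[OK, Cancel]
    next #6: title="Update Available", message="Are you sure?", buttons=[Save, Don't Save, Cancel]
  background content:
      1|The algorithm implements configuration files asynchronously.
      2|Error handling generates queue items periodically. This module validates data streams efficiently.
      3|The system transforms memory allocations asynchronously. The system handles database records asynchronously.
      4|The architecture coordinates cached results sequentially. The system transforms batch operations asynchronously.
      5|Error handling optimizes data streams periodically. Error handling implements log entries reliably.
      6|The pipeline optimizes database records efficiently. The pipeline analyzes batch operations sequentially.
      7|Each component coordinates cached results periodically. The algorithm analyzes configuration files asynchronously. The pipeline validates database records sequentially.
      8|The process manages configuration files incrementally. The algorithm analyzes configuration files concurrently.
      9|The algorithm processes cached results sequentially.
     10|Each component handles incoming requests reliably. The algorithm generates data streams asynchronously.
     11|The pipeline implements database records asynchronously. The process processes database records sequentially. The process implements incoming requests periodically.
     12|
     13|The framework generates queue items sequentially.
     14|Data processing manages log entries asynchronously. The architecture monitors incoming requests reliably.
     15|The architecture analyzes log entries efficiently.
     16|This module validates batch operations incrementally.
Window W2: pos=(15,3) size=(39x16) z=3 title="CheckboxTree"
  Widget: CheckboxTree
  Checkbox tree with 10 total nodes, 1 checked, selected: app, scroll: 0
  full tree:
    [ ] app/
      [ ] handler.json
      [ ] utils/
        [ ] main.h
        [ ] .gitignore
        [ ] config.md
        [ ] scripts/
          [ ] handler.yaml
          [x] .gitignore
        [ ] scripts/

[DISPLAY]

  [ ] handler.yaml              ┃           
  [x] .gitignore                ┃           
[ ] scripts/                    ┃           
                                ┃           
                                ┃           
━━━━━━━━━━━━━━━━━━━━━━━━━━━━━━━━┛           
─────────────┐ream┃                         
or           │reco┃━━━━━━━━━━━━━━━━━━┓      
es detected. │d re┃                  ┃      
K]           │n fi┃──────────────────┨      
─────────────┘esul┃md                ┃      
dles incoming requ┃15282 README.md   ┃      
ments database rec┃                  ┃      
                  ┃in                ┃      
rates queue items ┃staged for commit:┃      
nages log entries ┃                  ┃      
━━━━━━━━━━━━━━━━━━┛fied:   README.md ┃      
      ┗━━━━━━━━━━━━━━━━━━━━━━━━━━━━━━┛      


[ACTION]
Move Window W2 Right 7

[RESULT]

 ┃       [ ] handler.yaml              ┃    
─┃       [x] .gitignore                ┃    
e┃     [ ] scripts/                    ┃    
e┃                                     ┃    
r┃                                     ┃    
o┗━━━━━━━━━━━━━━━━━━━━━━━━━━━━━━━━━━━━━┛    
─────────────┐ream┃                         
or           │reco┃━━━━━━━━━━━━━━━━━━┓      
es detected. │d re┃                  ┃      
K]           │n fi┃──────────────────┨      
─────────────┘esul┃md                ┃      
dles incoming requ┃15282 README.md   ┃      
ments database rec┃                  ┃      
                  ┃in                ┃      
rates queue items ┃staged for commit:┃      
nages log entries ┃                  ┃      
━━━━━━━━━━━━━━━━━━┛fied:   README.md ┃      
      ┗━━━━━━━━━━━━━━━━━━━━━━━━━━━━━━┛      


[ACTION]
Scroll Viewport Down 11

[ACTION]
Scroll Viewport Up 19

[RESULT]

                                            
                                            
                                            
 ┏━━━━━━━━━━━━━━━━━━━━━━━━━━━━━━━━━━━━━┓    
 ┃ CheckboxTree                        ┃    
 ┠─────────────────────────────────────┨    
 ┃>[-] app/                            ┃    
 ┃   [ ] handler.json                  ┃    
 ┃   [-] utils/                        ┃    
 ┃     [ ] main.h                      ┃    
 ┃     [ ] .gitignore                  ┃    
 ┃     [ ] config.md                   ┃    
━┃     [-] scripts/                    ┃    
 ┃       [ ] handler.yaml              ┃    
─┃       [x] .gitignore                ┃    
e┃     [ ] scripts/                    ┃    
e┃                                     ┃    
r┃                                     ┃    


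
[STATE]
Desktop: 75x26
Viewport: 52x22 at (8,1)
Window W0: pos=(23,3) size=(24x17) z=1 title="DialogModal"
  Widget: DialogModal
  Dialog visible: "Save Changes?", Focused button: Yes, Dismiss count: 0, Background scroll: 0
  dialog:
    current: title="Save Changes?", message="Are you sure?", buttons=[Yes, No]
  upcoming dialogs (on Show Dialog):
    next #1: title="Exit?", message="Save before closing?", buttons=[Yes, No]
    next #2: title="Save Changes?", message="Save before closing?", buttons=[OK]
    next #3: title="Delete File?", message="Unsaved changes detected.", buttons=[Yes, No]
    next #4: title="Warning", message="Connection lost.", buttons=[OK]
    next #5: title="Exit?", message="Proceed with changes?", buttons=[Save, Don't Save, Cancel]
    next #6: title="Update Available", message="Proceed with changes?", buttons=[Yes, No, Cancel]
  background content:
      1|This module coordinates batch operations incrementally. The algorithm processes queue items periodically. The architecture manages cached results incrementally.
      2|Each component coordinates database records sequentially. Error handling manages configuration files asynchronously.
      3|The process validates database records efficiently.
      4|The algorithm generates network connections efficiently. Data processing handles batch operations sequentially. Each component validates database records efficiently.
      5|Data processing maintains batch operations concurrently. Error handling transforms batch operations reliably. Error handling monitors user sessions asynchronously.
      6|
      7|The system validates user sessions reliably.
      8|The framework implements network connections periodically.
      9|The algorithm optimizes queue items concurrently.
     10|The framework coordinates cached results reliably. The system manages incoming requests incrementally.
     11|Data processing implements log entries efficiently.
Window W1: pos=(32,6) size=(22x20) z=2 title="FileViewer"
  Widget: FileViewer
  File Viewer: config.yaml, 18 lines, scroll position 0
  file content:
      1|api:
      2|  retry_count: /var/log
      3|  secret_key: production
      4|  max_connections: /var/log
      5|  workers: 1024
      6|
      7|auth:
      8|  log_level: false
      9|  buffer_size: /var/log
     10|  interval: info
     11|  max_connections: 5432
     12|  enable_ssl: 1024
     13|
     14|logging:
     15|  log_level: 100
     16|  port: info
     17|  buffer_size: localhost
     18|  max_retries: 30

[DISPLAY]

                                                    
                                                    
               ┏━━━━━━━━━━━━━━━━━━━━━━┓             
               ┃ DialogModal          ┃             
               ┠──────────────────────┨             
               ┃This mod┏━━━━━━━━━━━━━━━━━━━━┓      
               ┃Each com┃ FileViewer         ┃      
               ┃The proc┠────────────────────┨      
               ┃The algo┃api:               ▲┃      
               ┃Da┌─────┃  retry_count: /var█┃      
               ┃  │ Save┃  secret_key: produ░┃      
               ┃Th│ Are ┃  max_connections: ░┃      
               ┃Th│   [Y┃  workers: 1024    ░┃      
               ┃Th└─────┃                   ░┃      
               ┃The fram┃auth:              ░┃      
               ┃Data pro┃  log_level: false ░┃      
               ┃        ┃  buffer_size: /var░┃      
               ┃        ┃  interval: info   ░┃      
               ┗━━━━━━━━┃  max_connections: ░┃      
                        ┃  enable_ssl: 1024 ░┃      
                        ┃                   ░┃      
                        ┃logging:           ░┃      


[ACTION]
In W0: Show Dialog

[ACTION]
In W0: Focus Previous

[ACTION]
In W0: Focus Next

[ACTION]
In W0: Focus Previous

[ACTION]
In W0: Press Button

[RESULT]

                                                    
                                                    
               ┏━━━━━━━━━━━━━━━━━━━━━━┓             
               ┃ DialogModal          ┃             
               ┠──────────────────────┨             
               ┃This mod┏━━━━━━━━━━━━━━━━━━━━┓      
               ┃Each com┃ FileViewer         ┃      
               ┃The proc┠────────────────────┨      
               ┃The algo┃api:               ▲┃      
               ┃Data pro┃  retry_count: /var█┃      
               ┃        ┃  secret_key: produ░┃      
               ┃The syst┃  max_connections: ░┃      
               ┃The fram┃  workers: 1024    ░┃      
               ┃The algo┃                   ░┃      
               ┃The fram┃auth:              ░┃      
               ┃Data pro┃  log_level: false ░┃      
               ┃        ┃  buffer_size: /var░┃      
               ┃        ┃  interval: info   ░┃      
               ┗━━━━━━━━┃  max_connections: ░┃      
                        ┃  enable_ssl: 1024 ░┃      
                        ┃                   ░┃      
                        ┃logging:           ░┃      


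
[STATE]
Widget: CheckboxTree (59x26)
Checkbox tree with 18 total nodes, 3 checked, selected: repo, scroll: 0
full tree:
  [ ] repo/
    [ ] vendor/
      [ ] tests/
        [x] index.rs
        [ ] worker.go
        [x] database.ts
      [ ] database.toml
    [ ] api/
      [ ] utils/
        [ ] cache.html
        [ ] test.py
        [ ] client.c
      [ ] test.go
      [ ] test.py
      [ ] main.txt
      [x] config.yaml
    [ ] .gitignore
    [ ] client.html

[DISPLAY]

>[-] repo/                                                 
   [-] vendor/                                             
     [-] tests/                                            
       [x] index.rs                                        
       [ ] worker.go                                       
       [x] database.ts                                     
     [ ] database.toml                                     
   [-] api/                                                
     [ ] utils/                                            
       [ ] cache.html                                      
       [ ] test.py                                         
       [ ] client.c                                        
     [ ] test.go                                           
     [ ] test.py                                           
     [ ] main.txt                                          
     [x] config.yaml                                       
   [ ] .gitignore                                          
   [ ] client.html                                         
                                                           
                                                           
                                                           
                                                           
                                                           
                                                           
                                                           
                                                           


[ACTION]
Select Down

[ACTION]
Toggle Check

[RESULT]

 [-] repo/                                                 
>  [x] vendor/                                             
     [x] tests/                                            
       [x] index.rs                                        
       [x] worker.go                                       
       [x] database.ts                                     
     [x] database.toml                                     
   [-] api/                                                
     [ ] utils/                                            
       [ ] cache.html                                      
       [ ] test.py                                         
       [ ] client.c                                        
     [ ] test.go                                           
     [ ] test.py                                           
     [ ] main.txt                                          
     [x] config.yaml                                       
   [ ] .gitignore                                          
   [ ] client.html                                         
                                                           
                                                           
                                                           
                                                           
                                                           
                                                           
                                                           
                                                           


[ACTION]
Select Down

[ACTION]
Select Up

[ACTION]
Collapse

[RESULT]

 [-] repo/                                                 
>  [x] vendor/                                             
   [-] api/                                                
     [ ] utils/                                            
       [ ] cache.html                                      
       [ ] test.py                                         
       [ ] client.c                                        
     [ ] test.go                                           
     [ ] test.py                                           
     [ ] main.txt                                          
     [x] config.yaml                                       
   [ ] .gitignore                                          
   [ ] client.html                                         
                                                           
                                                           
                                                           
                                                           
                                                           
                                                           
                                                           
                                                           
                                                           
                                                           
                                                           
                                                           
                                                           


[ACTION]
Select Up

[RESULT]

>[-] repo/                                                 
   [x] vendor/                                             
   [-] api/                                                
     [ ] utils/                                            
       [ ] cache.html                                      
       [ ] test.py                                         
       [ ] client.c                                        
     [ ] test.go                                           
     [ ] test.py                                           
     [ ] main.txt                                          
     [x] config.yaml                                       
   [ ] .gitignore                                          
   [ ] client.html                                         
                                                           
                                                           
                                                           
                                                           
                                                           
                                                           
                                                           
                                                           
                                                           
                                                           
                                                           
                                                           
                                                           


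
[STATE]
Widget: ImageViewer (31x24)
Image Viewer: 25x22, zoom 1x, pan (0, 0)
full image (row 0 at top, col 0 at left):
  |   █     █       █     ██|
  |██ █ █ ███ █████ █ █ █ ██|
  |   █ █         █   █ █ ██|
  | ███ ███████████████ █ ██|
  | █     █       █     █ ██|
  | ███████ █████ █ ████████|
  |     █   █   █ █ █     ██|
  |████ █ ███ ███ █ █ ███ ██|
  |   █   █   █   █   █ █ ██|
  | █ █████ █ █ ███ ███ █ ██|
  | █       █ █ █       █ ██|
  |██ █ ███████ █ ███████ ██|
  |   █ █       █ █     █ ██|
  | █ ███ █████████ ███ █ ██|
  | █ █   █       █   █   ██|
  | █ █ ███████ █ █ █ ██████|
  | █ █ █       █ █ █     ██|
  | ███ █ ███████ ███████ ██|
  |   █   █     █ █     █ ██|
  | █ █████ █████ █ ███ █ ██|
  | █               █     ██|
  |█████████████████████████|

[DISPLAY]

   █     █       █     ██      
██ █ █ ███ █████ █ █ █ ██      
   █ █         █   █ █ ██      
 ███ ███████████████ █ ██      
 █     █       █     █ ██      
 ███████ █████ █ ████████      
     █   █   █ █ █     ██      
████ █ ███ ███ █ █ ███ ██      
   █   █   █   █   █ █ ██      
 █ █████ █ █ ███ ███ █ ██      
 █       █ █ █       █ ██      
██ █ ███████ █ ███████ ██      
   █ █       █ █     █ ██      
 █ ███ █████████ ███ █ ██      
 █ █   █       █   █   ██      
 █ █ ███████ █ █ █ ██████      
 █ █ █       █ █ █     ██      
 ███ █ ███████ ███████ ██      
   █   █     █ █     █ ██      
 █ █████ █████ █ ███ █ ██      
 █               █     ██      
█████████████████████████      
                               
                               


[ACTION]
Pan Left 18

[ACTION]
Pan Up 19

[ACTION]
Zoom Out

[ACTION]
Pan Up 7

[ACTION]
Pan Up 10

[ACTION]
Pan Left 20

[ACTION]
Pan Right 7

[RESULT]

  █       █     ██             
███ █████ █ █ █ ██             
        █   █ █ ██             
█████████████ █ ██             
█       █     █ ██             
█ █████ █ ████████             
  █   █ █ █     ██             
███ ███ █ █ ███ ██             
█   █   █   █ █ ██             
█ █ █ ███ ███ █ ██             
  █ █ █       █ ██             
█████ █ ███████ ██             
      █ █     █ ██             
█████████ ███ █ ██             
█       █   █   ██             
█████ █ █ █ ██████             
      █ █ █     ██             
███████ ███████ ██             
█     █ █     █ ██             
█ █████ █ ███ █ ██             
          █     ██             
██████████████████             
                               
                               


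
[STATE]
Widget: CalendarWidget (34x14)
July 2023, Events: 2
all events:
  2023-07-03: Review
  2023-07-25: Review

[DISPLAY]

            July 2023             
Mo Tu We Th Fr Sa Su              
                1  2              
 3*  4  5  6  7  8  9             
10 11 12 13 14 15 16              
17 18 19 20 21 22 23              
24 25* 26 27 28 29 30             
31                                
                                  
                                  
                                  
                                  
                                  
                                  


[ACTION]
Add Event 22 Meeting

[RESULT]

            July 2023             
Mo Tu We Th Fr Sa Su              
                1  2              
 3*  4  5  6  7  8  9             
10 11 12 13 14 15 16              
17 18 19 20 21 22* 23             
24 25* 26 27 28 29 30             
31                                
                                  
                                  
                                  
                                  
                                  
                                  


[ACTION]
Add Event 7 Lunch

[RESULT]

            July 2023             
Mo Tu We Th Fr Sa Su              
                1  2              
 3*  4  5  6  7*  8  9            
10 11 12 13 14 15 16              
17 18 19 20 21 22* 23             
24 25* 26 27 28 29 30             
31                                
                                  
                                  
                                  
                                  
                                  
                                  


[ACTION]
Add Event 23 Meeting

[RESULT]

            July 2023             
Mo Tu We Th Fr Sa Su              
                1  2              
 3*  4  5  6  7*  8  9            
10 11 12 13 14 15 16              
17 18 19 20 21 22* 23*            
24 25* 26 27 28 29 30             
31                                
                                  
                                  
                                  
                                  
                                  
                                  


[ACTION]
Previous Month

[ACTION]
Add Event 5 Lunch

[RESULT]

            June 2023             
Mo Tu We Th Fr Sa Su              
          1  2  3  4              
 5*  6  7  8  9 10 11             
12 13 14 15 16 17 18              
19 20 21 22 23 24 25              
26 27 28 29 30                    
                                  
                                  
                                  
                                  
                                  
                                  
                                  
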